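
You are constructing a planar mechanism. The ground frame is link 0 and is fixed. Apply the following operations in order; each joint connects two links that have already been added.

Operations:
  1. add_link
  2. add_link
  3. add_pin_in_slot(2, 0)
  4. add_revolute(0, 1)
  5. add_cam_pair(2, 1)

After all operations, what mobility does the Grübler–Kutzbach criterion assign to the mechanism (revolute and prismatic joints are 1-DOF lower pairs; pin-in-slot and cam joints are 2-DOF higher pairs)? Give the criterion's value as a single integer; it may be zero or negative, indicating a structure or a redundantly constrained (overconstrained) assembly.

[1;0;0] (link 0 is ground)
L+ [2;0;0]
L+ [3;0;0]
PS(2,0)∈J2 [3;0;1]
R(0,1)∈J1 [3;1;1]
C(2,1)∈J2 [3;1;2]
mobility = 6 − 2 − 2 = 2

M = 2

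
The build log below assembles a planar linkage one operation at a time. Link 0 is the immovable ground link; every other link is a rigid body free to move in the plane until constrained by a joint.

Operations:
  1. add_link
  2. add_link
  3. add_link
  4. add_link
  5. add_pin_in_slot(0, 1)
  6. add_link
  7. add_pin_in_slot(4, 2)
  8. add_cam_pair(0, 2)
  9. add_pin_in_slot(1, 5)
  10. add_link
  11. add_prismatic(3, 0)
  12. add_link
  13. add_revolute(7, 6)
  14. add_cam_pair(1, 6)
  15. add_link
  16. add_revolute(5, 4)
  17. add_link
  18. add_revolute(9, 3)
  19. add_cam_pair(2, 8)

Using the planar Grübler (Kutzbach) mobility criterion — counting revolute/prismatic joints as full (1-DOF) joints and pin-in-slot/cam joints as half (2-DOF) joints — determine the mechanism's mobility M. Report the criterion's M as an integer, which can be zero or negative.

M = 13

L=1 J1=0 J2=0
add link → L=2 J1=0 J2=0
add link → L=3 J1=0 J2=0
add link → L=4 J1=0 J2=0
add link → L=5 J1=0 J2=0
PS@0,1 dof=2 J2 → L=5 J1=0 J2=1
add link → L=6 J1=0 J2=1
PS@4,2 dof=2 J2 → L=6 J1=0 J2=2
C@0,2 dof=2 J2 → L=6 J1=0 J2=3
PS@1,5 dof=2 J2 → L=6 J1=0 J2=4
add link → L=7 J1=0 J2=4
P@3,0 dof=1 J1 → L=7 J1=1 J2=4
add link → L=8 J1=1 J2=4
R@7,6 dof=1 J1 → L=8 J1=2 J2=4
C@1,6 dof=2 J2 → L=8 J1=2 J2=5
add link → L=9 J1=2 J2=5
R@5,4 dof=1 J1 → L=9 J1=3 J2=5
add link → L=10 J1=3 J2=5
R@9,3 dof=1 J1 → L=10 J1=4 J2=5
C@2,8 dof=2 J2 → L=10 J1=4 J2=6
M=3(L−1)−2J1−J2=3·9−2·4−6=13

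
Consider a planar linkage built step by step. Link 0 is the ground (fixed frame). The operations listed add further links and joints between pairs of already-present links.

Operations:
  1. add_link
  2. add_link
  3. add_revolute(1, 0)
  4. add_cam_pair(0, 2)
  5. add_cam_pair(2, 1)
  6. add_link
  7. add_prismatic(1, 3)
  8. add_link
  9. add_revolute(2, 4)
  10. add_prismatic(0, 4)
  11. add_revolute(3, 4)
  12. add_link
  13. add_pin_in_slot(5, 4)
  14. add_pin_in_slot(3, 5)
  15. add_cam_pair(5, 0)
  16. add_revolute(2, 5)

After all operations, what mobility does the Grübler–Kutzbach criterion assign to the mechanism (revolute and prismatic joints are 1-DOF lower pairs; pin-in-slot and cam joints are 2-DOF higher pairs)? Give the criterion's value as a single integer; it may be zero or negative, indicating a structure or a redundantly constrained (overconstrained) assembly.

M = -2

L=1 J1=0 J2=0
add link → L=2 J1=0 J2=0
add link → L=3 J1=0 J2=0
R@1,0 dof=1 J1 → L=3 J1=1 J2=0
C@0,2 dof=2 J2 → L=3 J1=1 J2=1
C@2,1 dof=2 J2 → L=3 J1=1 J2=2
add link → L=4 J1=1 J2=2
P@1,3 dof=1 J1 → L=4 J1=2 J2=2
add link → L=5 J1=2 J2=2
R@2,4 dof=1 J1 → L=5 J1=3 J2=2
P@0,4 dof=1 J1 → L=5 J1=4 J2=2
R@3,4 dof=1 J1 → L=5 J1=5 J2=2
add link → L=6 J1=5 J2=2
PS@5,4 dof=2 J2 → L=6 J1=5 J2=3
PS@3,5 dof=2 J2 → L=6 J1=5 J2=4
C@5,0 dof=2 J2 → L=6 J1=5 J2=5
R@2,5 dof=1 J1 → L=6 J1=6 J2=5
M=3(L−1)−2J1−J2=3·5−2·6−5=-2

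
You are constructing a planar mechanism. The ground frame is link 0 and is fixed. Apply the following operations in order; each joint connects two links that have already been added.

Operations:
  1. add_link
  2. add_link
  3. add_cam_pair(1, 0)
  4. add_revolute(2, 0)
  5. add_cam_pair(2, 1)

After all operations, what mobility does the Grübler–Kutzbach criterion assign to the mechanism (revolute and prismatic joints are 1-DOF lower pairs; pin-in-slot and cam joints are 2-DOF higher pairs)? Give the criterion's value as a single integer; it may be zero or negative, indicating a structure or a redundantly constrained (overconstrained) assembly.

M = 2

[1;0;0] (link 0 is ground)
L+ [2;0;0]
L+ [3;0;0]
C(1,0)∈J2 [3;0;1]
R(2,0)∈J1 [3;1;1]
C(2,1)∈J2 [3;1;2]
mobility = 6 − 2 − 2 = 2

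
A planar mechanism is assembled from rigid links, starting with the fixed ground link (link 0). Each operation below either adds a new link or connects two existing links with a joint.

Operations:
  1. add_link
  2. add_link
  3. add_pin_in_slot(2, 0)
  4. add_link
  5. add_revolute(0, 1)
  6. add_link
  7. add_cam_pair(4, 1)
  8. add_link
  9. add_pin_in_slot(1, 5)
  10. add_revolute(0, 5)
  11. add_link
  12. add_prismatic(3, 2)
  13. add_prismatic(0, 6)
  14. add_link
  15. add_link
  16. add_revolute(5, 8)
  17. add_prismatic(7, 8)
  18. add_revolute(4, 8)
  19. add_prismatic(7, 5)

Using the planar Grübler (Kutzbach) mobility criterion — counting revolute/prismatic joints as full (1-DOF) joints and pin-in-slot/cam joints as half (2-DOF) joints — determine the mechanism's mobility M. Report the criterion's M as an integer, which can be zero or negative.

M = 5

L=1 J1=0 J2=0
add link → L=2 J1=0 J2=0
add link → L=3 J1=0 J2=0
PS@2,0 dof=2 J2 → L=3 J1=0 J2=1
add link → L=4 J1=0 J2=1
R@0,1 dof=1 J1 → L=4 J1=1 J2=1
add link → L=5 J1=1 J2=1
C@4,1 dof=2 J2 → L=5 J1=1 J2=2
add link → L=6 J1=1 J2=2
PS@1,5 dof=2 J2 → L=6 J1=1 J2=3
R@0,5 dof=1 J1 → L=6 J1=2 J2=3
add link → L=7 J1=2 J2=3
P@3,2 dof=1 J1 → L=7 J1=3 J2=3
P@0,6 dof=1 J1 → L=7 J1=4 J2=3
add link → L=8 J1=4 J2=3
add link → L=9 J1=4 J2=3
R@5,8 dof=1 J1 → L=9 J1=5 J2=3
P@7,8 dof=1 J1 → L=9 J1=6 J2=3
R@4,8 dof=1 J1 → L=9 J1=7 J2=3
P@7,5 dof=1 J1 → L=9 J1=8 J2=3
M=3(L−1)−2J1−J2=3·8−2·8−3=5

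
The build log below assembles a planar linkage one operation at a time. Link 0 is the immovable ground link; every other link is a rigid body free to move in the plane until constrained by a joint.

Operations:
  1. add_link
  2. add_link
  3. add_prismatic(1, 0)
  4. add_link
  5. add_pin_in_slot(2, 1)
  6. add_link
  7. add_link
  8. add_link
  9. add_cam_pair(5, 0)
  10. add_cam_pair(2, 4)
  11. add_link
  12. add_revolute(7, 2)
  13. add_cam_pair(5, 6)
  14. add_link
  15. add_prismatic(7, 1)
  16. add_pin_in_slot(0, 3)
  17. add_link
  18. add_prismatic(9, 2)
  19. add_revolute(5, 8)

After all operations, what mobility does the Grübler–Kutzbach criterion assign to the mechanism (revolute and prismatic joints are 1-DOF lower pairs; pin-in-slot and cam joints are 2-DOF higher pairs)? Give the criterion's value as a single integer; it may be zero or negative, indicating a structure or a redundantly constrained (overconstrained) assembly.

M = 12

(L,J1,J2)=(1,0,0); link0 fixed
link1: (2,0,0)
link2: (3,0,0)
P 1-0 [J1]: (3,1,0)
link3: (4,1,0)
PS 2-1 [J2]: (4,1,1)
link4: (5,1,1)
link5: (6,1,1)
link6: (7,1,1)
C 5-0 [J2]: (7,1,2)
C 2-4 [J2]: (7,1,3)
link7: (8,1,3)
R 7-2 [J1]: (8,2,3)
C 5-6 [J2]: (8,2,4)
link8: (9,2,4)
P 7-1 [J1]: (9,3,4)
PS 0-3 [J2]: (9,3,5)
link9: (10,3,5)
P 9-2 [J1]: (10,4,5)
R 5-8 [J1]: (10,5,5)
Grübler: 3·9 − 2·5 − 5 = 12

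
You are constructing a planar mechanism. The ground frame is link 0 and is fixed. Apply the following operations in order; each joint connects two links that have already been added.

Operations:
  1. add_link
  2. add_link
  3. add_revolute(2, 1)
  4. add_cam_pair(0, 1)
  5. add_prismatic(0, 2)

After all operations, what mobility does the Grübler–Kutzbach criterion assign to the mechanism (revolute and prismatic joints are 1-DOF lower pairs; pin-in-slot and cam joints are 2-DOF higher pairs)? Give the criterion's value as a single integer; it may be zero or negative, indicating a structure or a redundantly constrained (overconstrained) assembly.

ground; <1,0,0>
#1 <2,0,0>
#2 <3,0,0>
R:2↔1 J1 <3,1,0>
C:0↔1 J2 <3,1,1>
P:0↔2 J1 <3,2,1>
3×2 − 2×2 − 1×1 = 1

M = 1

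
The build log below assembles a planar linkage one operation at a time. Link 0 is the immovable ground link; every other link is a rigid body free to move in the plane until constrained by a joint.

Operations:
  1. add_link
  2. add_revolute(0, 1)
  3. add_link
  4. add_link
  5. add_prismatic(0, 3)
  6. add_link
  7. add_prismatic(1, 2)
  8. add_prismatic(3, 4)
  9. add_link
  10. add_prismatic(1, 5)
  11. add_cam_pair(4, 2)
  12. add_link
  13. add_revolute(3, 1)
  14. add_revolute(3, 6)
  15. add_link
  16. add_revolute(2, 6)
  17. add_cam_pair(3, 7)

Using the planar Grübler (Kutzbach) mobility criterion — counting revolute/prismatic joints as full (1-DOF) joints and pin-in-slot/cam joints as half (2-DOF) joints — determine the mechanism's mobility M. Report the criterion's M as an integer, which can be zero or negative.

[1;0;0] (link 0 is ground)
L+ [2;0;0]
R(0,1)∈J1 [2;1;0]
L+ [3;1;0]
L+ [4;1;0]
P(0,3)∈J1 [4;2;0]
L+ [5;2;0]
P(1,2)∈J1 [5;3;0]
P(3,4)∈J1 [5;4;0]
L+ [6;4;0]
P(1,5)∈J1 [6;5;0]
C(4,2)∈J2 [6;5;1]
L+ [7;5;1]
R(3,1)∈J1 [7;6;1]
R(3,6)∈J1 [7;7;1]
L+ [8;7;1]
R(2,6)∈J1 [8;8;1]
C(3,7)∈J2 [8;8;2]
mobility = 21 − 16 − 2 = 3

M = 3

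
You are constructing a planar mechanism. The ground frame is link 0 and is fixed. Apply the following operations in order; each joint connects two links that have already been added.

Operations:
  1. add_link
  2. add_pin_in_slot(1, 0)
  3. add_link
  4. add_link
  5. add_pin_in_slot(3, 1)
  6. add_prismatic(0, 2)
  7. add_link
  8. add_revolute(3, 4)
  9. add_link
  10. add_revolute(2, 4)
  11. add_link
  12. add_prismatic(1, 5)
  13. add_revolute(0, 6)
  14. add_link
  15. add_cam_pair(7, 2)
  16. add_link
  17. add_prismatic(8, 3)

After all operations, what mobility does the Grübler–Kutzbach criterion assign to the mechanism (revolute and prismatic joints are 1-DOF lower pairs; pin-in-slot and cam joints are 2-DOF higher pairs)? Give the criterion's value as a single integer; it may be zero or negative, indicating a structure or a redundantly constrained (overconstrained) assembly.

M = 9

L=1 J1=0 J2=0
add link → L=2 J1=0 J2=0
PS@1,0 dof=2 J2 → L=2 J1=0 J2=1
add link → L=3 J1=0 J2=1
add link → L=4 J1=0 J2=1
PS@3,1 dof=2 J2 → L=4 J1=0 J2=2
P@0,2 dof=1 J1 → L=4 J1=1 J2=2
add link → L=5 J1=1 J2=2
R@3,4 dof=1 J1 → L=5 J1=2 J2=2
add link → L=6 J1=2 J2=2
R@2,4 dof=1 J1 → L=6 J1=3 J2=2
add link → L=7 J1=3 J2=2
P@1,5 dof=1 J1 → L=7 J1=4 J2=2
R@0,6 dof=1 J1 → L=7 J1=5 J2=2
add link → L=8 J1=5 J2=2
C@7,2 dof=2 J2 → L=8 J1=5 J2=3
add link → L=9 J1=5 J2=3
P@8,3 dof=1 J1 → L=9 J1=6 J2=3
M=3(L−1)−2J1−J2=3·8−2·6−3=9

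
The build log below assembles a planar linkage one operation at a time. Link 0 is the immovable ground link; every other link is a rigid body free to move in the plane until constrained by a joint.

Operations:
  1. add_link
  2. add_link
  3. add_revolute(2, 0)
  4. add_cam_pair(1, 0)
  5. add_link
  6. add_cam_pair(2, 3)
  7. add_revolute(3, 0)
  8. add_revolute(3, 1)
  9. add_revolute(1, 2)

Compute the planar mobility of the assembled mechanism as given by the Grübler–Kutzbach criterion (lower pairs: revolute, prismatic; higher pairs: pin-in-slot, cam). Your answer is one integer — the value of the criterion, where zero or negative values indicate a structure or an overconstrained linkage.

(L,J1,J2)=(1,0,0); link0 fixed
link1: (2,0,0)
link2: (3,0,0)
R 2-0 [J1]: (3,1,0)
C 1-0 [J2]: (3,1,1)
link3: (4,1,1)
C 2-3 [J2]: (4,1,2)
R 3-0 [J1]: (4,2,2)
R 3-1 [J1]: (4,3,2)
R 1-2 [J1]: (4,4,2)
Grübler: 3·3 − 2·4 − 2 = -1

M = -1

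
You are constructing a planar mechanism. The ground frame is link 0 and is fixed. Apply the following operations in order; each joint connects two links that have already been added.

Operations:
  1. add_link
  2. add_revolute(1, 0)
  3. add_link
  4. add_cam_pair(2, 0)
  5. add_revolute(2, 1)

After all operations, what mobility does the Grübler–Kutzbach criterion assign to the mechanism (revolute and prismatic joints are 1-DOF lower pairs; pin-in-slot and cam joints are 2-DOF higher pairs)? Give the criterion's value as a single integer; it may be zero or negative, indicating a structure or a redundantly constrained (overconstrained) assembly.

M = 1

(L,J1,J2)=(1,0,0); link0 fixed
link1: (2,0,0)
R 1-0 [J1]: (2,1,0)
link2: (3,1,0)
C 2-0 [J2]: (3,1,1)
R 2-1 [J1]: (3,2,1)
Grübler: 3·2 − 2·2 − 1 = 1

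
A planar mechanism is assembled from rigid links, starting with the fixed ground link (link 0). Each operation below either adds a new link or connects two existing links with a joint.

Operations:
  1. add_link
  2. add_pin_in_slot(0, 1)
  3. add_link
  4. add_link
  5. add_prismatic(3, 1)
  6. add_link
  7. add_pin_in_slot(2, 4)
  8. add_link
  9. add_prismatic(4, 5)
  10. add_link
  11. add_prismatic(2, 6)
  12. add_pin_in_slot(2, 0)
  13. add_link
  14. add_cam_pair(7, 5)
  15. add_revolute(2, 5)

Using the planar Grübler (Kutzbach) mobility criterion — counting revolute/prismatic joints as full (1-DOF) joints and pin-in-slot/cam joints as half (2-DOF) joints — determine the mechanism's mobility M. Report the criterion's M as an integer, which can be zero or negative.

(L,J1,J2)=(1,0,0); link0 fixed
link1: (2,0,0)
PS 0-1 [J2]: (2,0,1)
link2: (3,0,1)
link3: (4,0,1)
P 3-1 [J1]: (4,1,1)
link4: (5,1,1)
PS 2-4 [J2]: (5,1,2)
link5: (6,1,2)
P 4-5 [J1]: (6,2,2)
link6: (7,2,2)
P 2-6 [J1]: (7,3,2)
PS 2-0 [J2]: (7,3,3)
link7: (8,3,3)
C 7-5 [J2]: (8,3,4)
R 2-5 [J1]: (8,4,4)
Grübler: 3·7 − 2·4 − 4 = 9

M = 9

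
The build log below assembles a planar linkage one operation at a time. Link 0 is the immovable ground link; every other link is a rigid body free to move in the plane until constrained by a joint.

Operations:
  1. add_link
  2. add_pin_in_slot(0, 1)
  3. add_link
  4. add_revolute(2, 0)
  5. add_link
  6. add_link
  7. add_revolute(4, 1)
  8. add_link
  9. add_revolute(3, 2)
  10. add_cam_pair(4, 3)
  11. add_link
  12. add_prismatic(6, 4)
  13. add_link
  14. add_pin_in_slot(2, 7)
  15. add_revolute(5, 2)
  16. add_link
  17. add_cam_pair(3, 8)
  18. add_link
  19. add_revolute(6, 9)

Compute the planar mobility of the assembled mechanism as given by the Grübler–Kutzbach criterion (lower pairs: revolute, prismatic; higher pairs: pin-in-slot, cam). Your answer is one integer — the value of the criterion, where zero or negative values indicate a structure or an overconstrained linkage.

M = 11

L=1 J1=0 J2=0
add link → L=2 J1=0 J2=0
PS@0,1 dof=2 J2 → L=2 J1=0 J2=1
add link → L=3 J1=0 J2=1
R@2,0 dof=1 J1 → L=3 J1=1 J2=1
add link → L=4 J1=1 J2=1
add link → L=5 J1=1 J2=1
R@4,1 dof=1 J1 → L=5 J1=2 J2=1
add link → L=6 J1=2 J2=1
R@3,2 dof=1 J1 → L=6 J1=3 J2=1
C@4,3 dof=2 J2 → L=6 J1=3 J2=2
add link → L=7 J1=3 J2=2
P@6,4 dof=1 J1 → L=7 J1=4 J2=2
add link → L=8 J1=4 J2=2
PS@2,7 dof=2 J2 → L=8 J1=4 J2=3
R@5,2 dof=1 J1 → L=8 J1=5 J2=3
add link → L=9 J1=5 J2=3
C@3,8 dof=2 J2 → L=9 J1=5 J2=4
add link → L=10 J1=5 J2=4
R@6,9 dof=1 J1 → L=10 J1=6 J2=4
M=3(L−1)−2J1−J2=3·9−2·6−4=11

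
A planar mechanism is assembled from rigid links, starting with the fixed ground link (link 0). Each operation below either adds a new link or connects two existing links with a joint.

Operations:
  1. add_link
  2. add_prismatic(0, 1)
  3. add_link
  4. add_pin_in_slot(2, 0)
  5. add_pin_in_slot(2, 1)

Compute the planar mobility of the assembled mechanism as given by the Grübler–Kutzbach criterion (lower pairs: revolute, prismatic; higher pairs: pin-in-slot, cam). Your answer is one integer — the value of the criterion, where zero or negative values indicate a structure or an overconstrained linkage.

M = 2

(L,J1,J2)=(1,0,0); link0 fixed
link1: (2,0,0)
P 0-1 [J1]: (2,1,0)
link2: (3,1,0)
PS 2-0 [J2]: (3,1,1)
PS 2-1 [J2]: (3,1,2)
Grübler: 3·2 − 2·1 − 2 = 2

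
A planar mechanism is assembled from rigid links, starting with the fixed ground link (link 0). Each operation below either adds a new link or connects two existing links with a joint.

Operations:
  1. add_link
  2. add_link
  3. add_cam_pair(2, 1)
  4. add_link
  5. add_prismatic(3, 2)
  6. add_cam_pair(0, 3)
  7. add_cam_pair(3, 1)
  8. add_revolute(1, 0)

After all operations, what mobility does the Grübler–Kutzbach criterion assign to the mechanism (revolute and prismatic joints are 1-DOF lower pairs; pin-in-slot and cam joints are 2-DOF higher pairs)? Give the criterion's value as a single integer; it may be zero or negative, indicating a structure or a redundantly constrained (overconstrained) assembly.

link 0 = ground. State L|J1|J2 = 1|0|0
+link1  2|0|0
+link2  3|0|0
C(2,1) f=2→J2  3|0|1
+link3  4|0|1
P(3,2) f=1→J1  4|1|1
C(0,3) f=2→J2  4|1|2
C(3,1) f=2→J2  4|1|3
R(1,0) f=1→J1  4|2|3
M = 3(4−1)−2·2−3 = 9−4−3 = 2

M = 2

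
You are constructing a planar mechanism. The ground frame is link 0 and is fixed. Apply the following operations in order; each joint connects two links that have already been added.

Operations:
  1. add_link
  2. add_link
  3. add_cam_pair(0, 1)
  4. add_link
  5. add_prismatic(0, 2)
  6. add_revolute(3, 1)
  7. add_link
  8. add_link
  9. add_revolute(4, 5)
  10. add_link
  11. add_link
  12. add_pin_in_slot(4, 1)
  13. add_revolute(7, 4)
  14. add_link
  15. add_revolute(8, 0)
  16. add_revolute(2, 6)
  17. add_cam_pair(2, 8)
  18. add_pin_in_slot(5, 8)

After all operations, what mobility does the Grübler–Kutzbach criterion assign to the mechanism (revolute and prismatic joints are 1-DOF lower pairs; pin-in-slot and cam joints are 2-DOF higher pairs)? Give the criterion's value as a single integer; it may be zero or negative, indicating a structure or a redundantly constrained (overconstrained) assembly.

M = 8

L=1 J1=0 J2=0
add link → L=2 J1=0 J2=0
add link → L=3 J1=0 J2=0
C@0,1 dof=2 J2 → L=3 J1=0 J2=1
add link → L=4 J1=0 J2=1
P@0,2 dof=1 J1 → L=4 J1=1 J2=1
R@3,1 dof=1 J1 → L=4 J1=2 J2=1
add link → L=5 J1=2 J2=1
add link → L=6 J1=2 J2=1
R@4,5 dof=1 J1 → L=6 J1=3 J2=1
add link → L=7 J1=3 J2=1
add link → L=8 J1=3 J2=1
PS@4,1 dof=2 J2 → L=8 J1=3 J2=2
R@7,4 dof=1 J1 → L=8 J1=4 J2=2
add link → L=9 J1=4 J2=2
R@8,0 dof=1 J1 → L=9 J1=5 J2=2
R@2,6 dof=1 J1 → L=9 J1=6 J2=2
C@2,8 dof=2 J2 → L=9 J1=6 J2=3
PS@5,8 dof=2 J2 → L=9 J1=6 J2=4
M=3(L−1)−2J1−J2=3·8−2·6−4=8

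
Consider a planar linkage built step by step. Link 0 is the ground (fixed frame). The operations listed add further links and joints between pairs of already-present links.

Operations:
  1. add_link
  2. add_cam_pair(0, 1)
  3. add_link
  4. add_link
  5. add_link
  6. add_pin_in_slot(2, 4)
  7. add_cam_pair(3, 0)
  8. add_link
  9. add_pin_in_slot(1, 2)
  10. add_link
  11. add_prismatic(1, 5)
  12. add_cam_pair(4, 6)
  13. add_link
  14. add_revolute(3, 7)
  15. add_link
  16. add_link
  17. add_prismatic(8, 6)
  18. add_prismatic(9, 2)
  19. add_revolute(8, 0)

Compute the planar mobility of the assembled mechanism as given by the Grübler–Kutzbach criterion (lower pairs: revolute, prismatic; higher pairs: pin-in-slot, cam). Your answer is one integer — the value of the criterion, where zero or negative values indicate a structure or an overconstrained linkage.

M = 12

[1;0;0] (link 0 is ground)
L+ [2;0;0]
C(0,1)∈J2 [2;0;1]
L+ [3;0;1]
L+ [4;0;1]
L+ [5;0;1]
PS(2,4)∈J2 [5;0;2]
C(3,0)∈J2 [5;0;3]
L+ [6;0;3]
PS(1,2)∈J2 [6;0;4]
L+ [7;0;4]
P(1,5)∈J1 [7;1;4]
C(4,6)∈J2 [7;1;5]
L+ [8;1;5]
R(3,7)∈J1 [8;2;5]
L+ [9;2;5]
L+ [10;2;5]
P(8,6)∈J1 [10;3;5]
P(9,2)∈J1 [10;4;5]
R(8,0)∈J1 [10;5;5]
mobility = 27 − 10 − 5 = 12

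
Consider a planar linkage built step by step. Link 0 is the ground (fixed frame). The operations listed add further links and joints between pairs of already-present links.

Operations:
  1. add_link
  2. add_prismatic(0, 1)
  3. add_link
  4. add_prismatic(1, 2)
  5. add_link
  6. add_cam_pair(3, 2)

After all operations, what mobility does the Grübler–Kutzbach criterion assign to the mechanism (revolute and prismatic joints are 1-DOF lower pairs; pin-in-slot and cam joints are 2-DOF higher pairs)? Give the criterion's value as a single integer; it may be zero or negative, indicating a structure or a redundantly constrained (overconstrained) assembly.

[1;0;0] (link 0 is ground)
L+ [2;0;0]
P(0,1)∈J1 [2;1;0]
L+ [3;1;0]
P(1,2)∈J1 [3;2;0]
L+ [4;2;0]
C(3,2)∈J2 [4;2;1]
mobility = 9 − 4 − 1 = 4

M = 4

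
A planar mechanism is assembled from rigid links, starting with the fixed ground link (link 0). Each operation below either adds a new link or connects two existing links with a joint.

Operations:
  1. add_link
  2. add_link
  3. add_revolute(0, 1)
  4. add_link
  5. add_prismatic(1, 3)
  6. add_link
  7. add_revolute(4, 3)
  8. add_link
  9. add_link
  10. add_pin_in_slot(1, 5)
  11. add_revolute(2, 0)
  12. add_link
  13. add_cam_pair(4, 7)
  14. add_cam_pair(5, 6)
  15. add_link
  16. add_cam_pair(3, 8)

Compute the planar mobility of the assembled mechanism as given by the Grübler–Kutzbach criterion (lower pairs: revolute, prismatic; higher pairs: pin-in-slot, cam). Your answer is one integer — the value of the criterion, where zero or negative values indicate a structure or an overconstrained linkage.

(L,J1,J2)=(1,0,0); link0 fixed
link1: (2,0,0)
link2: (3,0,0)
R 0-1 [J1]: (3,1,0)
link3: (4,1,0)
P 1-3 [J1]: (4,2,0)
link4: (5,2,0)
R 4-3 [J1]: (5,3,0)
link5: (6,3,0)
link6: (7,3,0)
PS 1-5 [J2]: (7,3,1)
R 2-0 [J1]: (7,4,1)
link7: (8,4,1)
C 4-7 [J2]: (8,4,2)
C 5-6 [J2]: (8,4,3)
link8: (9,4,3)
C 3-8 [J2]: (9,4,4)
Grübler: 3·8 − 2·4 − 4 = 12

M = 12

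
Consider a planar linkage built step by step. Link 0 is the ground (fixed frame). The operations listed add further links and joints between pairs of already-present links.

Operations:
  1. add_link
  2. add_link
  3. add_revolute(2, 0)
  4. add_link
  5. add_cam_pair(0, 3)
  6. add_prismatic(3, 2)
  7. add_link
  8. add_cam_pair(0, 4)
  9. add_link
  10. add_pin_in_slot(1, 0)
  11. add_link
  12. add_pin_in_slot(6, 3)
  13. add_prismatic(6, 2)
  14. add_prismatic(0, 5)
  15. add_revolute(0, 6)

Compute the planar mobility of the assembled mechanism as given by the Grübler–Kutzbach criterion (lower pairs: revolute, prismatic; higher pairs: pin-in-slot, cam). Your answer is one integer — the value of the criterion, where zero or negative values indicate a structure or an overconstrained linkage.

L=1 J1=0 J2=0
add link → L=2 J1=0 J2=0
add link → L=3 J1=0 J2=0
R@2,0 dof=1 J1 → L=3 J1=1 J2=0
add link → L=4 J1=1 J2=0
C@0,3 dof=2 J2 → L=4 J1=1 J2=1
P@3,2 dof=1 J1 → L=4 J1=2 J2=1
add link → L=5 J1=2 J2=1
C@0,4 dof=2 J2 → L=5 J1=2 J2=2
add link → L=6 J1=2 J2=2
PS@1,0 dof=2 J2 → L=6 J1=2 J2=3
add link → L=7 J1=2 J2=3
PS@6,3 dof=2 J2 → L=7 J1=2 J2=4
P@6,2 dof=1 J1 → L=7 J1=3 J2=4
P@0,5 dof=1 J1 → L=7 J1=4 J2=4
R@0,6 dof=1 J1 → L=7 J1=5 J2=4
M=3(L−1)−2J1−J2=3·6−2·5−4=4

M = 4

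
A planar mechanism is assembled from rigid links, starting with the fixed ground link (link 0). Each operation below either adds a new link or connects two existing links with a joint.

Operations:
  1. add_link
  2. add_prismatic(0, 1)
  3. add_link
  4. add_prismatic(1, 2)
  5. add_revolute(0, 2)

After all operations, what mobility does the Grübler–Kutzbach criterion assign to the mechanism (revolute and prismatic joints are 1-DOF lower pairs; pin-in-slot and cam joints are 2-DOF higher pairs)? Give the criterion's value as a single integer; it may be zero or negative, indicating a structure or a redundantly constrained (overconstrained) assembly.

L=1 J1=0 J2=0
add link → L=2 J1=0 J2=0
P@0,1 dof=1 J1 → L=2 J1=1 J2=0
add link → L=3 J1=1 J2=0
P@1,2 dof=1 J1 → L=3 J1=2 J2=0
R@0,2 dof=1 J1 → L=3 J1=3 J2=0
M=3(L−1)−2J1−J2=3·2−2·3−0=0

M = 0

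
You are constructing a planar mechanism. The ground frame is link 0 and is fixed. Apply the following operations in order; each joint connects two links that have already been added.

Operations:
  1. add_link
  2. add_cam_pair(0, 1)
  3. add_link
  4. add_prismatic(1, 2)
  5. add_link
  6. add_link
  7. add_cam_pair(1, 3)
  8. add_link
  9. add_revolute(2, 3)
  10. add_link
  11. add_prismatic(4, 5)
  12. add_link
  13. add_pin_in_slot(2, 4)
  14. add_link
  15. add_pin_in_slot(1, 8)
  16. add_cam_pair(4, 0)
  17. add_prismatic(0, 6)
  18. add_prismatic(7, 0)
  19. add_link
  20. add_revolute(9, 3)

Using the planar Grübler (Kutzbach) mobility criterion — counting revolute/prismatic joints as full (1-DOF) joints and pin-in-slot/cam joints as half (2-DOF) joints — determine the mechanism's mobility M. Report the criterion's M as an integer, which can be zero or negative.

link 0 = ground. State L|J1|J2 = 1|0|0
+link1  2|0|0
C(0,1) f=2→J2  2|0|1
+link2  3|0|1
P(1,2) f=1→J1  3|1|1
+link3  4|1|1
+link4  5|1|1
C(1,3) f=2→J2  5|1|2
+link5  6|1|2
R(2,3) f=1→J1  6|2|2
+link6  7|2|2
P(4,5) f=1→J1  7|3|2
+link7  8|3|2
PS(2,4) f=2→J2  8|3|3
+link8  9|3|3
PS(1,8) f=2→J2  9|3|4
C(4,0) f=2→J2  9|3|5
P(0,6) f=1→J1  9|4|5
P(7,0) f=1→J1  9|5|5
+link9  10|5|5
R(9,3) f=1→J1  10|6|5
M = 3(10−1)−2·6−5 = 27−12−5 = 10

M = 10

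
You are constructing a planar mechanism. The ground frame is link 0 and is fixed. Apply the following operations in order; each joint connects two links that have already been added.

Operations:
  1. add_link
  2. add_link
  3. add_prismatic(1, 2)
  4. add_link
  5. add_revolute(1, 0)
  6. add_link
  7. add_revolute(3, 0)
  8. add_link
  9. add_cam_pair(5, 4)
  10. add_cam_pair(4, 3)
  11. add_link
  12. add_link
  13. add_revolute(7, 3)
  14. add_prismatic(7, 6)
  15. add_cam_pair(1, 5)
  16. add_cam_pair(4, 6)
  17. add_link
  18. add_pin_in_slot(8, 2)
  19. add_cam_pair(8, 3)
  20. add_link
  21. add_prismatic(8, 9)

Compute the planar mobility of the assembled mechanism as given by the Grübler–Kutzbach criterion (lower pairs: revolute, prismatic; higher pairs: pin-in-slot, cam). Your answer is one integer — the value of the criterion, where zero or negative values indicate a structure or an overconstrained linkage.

M = 9

L=1 J1=0 J2=0
add link → L=2 J1=0 J2=0
add link → L=3 J1=0 J2=0
P@1,2 dof=1 J1 → L=3 J1=1 J2=0
add link → L=4 J1=1 J2=0
R@1,0 dof=1 J1 → L=4 J1=2 J2=0
add link → L=5 J1=2 J2=0
R@3,0 dof=1 J1 → L=5 J1=3 J2=0
add link → L=6 J1=3 J2=0
C@5,4 dof=2 J2 → L=6 J1=3 J2=1
C@4,3 dof=2 J2 → L=6 J1=3 J2=2
add link → L=7 J1=3 J2=2
add link → L=8 J1=3 J2=2
R@7,3 dof=1 J1 → L=8 J1=4 J2=2
P@7,6 dof=1 J1 → L=8 J1=5 J2=2
C@1,5 dof=2 J2 → L=8 J1=5 J2=3
C@4,6 dof=2 J2 → L=8 J1=5 J2=4
add link → L=9 J1=5 J2=4
PS@8,2 dof=2 J2 → L=9 J1=5 J2=5
C@8,3 dof=2 J2 → L=9 J1=5 J2=6
add link → L=10 J1=5 J2=6
P@8,9 dof=1 J1 → L=10 J1=6 J2=6
M=3(L−1)−2J1−J2=3·9−2·6−6=9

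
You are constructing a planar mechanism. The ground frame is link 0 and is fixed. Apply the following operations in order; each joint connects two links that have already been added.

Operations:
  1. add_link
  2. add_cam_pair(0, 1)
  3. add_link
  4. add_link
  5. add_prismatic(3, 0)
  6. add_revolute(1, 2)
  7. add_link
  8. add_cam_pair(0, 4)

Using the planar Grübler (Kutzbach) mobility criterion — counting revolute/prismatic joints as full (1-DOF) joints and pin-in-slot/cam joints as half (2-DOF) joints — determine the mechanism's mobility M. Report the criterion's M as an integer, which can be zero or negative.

L=1 J1=0 J2=0
add link → L=2 J1=0 J2=0
C@0,1 dof=2 J2 → L=2 J1=0 J2=1
add link → L=3 J1=0 J2=1
add link → L=4 J1=0 J2=1
P@3,0 dof=1 J1 → L=4 J1=1 J2=1
R@1,2 dof=1 J1 → L=4 J1=2 J2=1
add link → L=5 J1=2 J2=1
C@0,4 dof=2 J2 → L=5 J1=2 J2=2
M=3(L−1)−2J1−J2=3·4−2·2−2=6

M = 6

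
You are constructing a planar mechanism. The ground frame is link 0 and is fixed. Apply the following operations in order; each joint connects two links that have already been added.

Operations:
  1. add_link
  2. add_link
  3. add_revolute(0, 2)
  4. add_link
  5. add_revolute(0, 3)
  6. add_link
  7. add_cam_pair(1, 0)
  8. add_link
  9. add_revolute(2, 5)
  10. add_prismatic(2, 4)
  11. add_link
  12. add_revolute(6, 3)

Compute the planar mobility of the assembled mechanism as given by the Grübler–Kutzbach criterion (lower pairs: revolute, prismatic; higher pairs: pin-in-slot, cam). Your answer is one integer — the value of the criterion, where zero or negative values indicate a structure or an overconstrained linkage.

M = 7

link 0 = ground. State L|J1|J2 = 1|0|0
+link1  2|0|0
+link2  3|0|0
R(0,2) f=1→J1  3|1|0
+link3  4|1|0
R(0,3) f=1→J1  4|2|0
+link4  5|2|0
C(1,0) f=2→J2  5|2|1
+link5  6|2|1
R(2,5) f=1→J1  6|3|1
P(2,4) f=1→J1  6|4|1
+link6  7|4|1
R(6,3) f=1→J1  7|5|1
M = 3(7−1)−2·5−1 = 18−10−1 = 7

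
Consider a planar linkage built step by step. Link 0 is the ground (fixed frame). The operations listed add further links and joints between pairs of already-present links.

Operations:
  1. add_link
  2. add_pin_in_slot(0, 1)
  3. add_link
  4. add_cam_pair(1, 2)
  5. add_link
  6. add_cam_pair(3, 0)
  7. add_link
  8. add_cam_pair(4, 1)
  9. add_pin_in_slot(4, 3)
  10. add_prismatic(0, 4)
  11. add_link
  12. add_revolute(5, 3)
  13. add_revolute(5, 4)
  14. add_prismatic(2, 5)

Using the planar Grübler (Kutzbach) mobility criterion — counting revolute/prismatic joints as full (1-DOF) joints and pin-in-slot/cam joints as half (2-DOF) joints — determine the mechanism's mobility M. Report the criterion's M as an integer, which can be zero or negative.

link 0 = ground. State L|J1|J2 = 1|0|0
+link1  2|0|0
PS(0,1) f=2→J2  2|0|1
+link2  3|0|1
C(1,2) f=2→J2  3|0|2
+link3  4|0|2
C(3,0) f=2→J2  4|0|3
+link4  5|0|3
C(4,1) f=2→J2  5|0|4
PS(4,3) f=2→J2  5|0|5
P(0,4) f=1→J1  5|1|5
+link5  6|1|5
R(5,3) f=1→J1  6|2|5
R(5,4) f=1→J1  6|3|5
P(2,5) f=1→J1  6|4|5
M = 3(6−1)−2·4−5 = 15−8−5 = 2

M = 2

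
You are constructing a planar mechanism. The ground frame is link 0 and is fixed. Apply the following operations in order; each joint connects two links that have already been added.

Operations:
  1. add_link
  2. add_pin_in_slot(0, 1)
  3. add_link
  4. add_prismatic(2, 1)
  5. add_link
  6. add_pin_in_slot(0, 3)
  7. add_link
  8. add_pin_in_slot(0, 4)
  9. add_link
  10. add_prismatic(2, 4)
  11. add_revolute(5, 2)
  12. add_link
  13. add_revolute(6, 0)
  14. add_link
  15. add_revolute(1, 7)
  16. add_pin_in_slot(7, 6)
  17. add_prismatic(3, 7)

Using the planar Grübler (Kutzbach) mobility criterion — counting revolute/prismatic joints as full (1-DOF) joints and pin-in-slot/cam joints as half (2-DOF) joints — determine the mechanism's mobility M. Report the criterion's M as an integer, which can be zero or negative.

M = 5

L=1 J1=0 J2=0
add link → L=2 J1=0 J2=0
PS@0,1 dof=2 J2 → L=2 J1=0 J2=1
add link → L=3 J1=0 J2=1
P@2,1 dof=1 J1 → L=3 J1=1 J2=1
add link → L=4 J1=1 J2=1
PS@0,3 dof=2 J2 → L=4 J1=1 J2=2
add link → L=5 J1=1 J2=2
PS@0,4 dof=2 J2 → L=5 J1=1 J2=3
add link → L=6 J1=1 J2=3
P@2,4 dof=1 J1 → L=6 J1=2 J2=3
R@5,2 dof=1 J1 → L=6 J1=3 J2=3
add link → L=7 J1=3 J2=3
R@6,0 dof=1 J1 → L=7 J1=4 J2=3
add link → L=8 J1=4 J2=3
R@1,7 dof=1 J1 → L=8 J1=5 J2=3
PS@7,6 dof=2 J2 → L=8 J1=5 J2=4
P@3,7 dof=1 J1 → L=8 J1=6 J2=4
M=3(L−1)−2J1−J2=3·7−2·6−4=5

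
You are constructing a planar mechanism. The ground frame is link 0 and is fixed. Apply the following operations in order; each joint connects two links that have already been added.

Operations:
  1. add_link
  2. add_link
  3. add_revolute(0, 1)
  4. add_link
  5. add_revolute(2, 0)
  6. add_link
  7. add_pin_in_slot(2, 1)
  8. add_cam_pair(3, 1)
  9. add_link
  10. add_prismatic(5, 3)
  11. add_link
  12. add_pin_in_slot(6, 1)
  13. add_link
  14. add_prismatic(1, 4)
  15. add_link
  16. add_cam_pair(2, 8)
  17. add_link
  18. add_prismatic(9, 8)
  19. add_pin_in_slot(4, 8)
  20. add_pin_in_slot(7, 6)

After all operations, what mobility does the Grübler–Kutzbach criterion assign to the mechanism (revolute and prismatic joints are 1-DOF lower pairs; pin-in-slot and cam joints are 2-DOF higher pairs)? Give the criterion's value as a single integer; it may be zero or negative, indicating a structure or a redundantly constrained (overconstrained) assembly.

M = 11

link 0 = ground. State L|J1|J2 = 1|0|0
+link1  2|0|0
+link2  3|0|0
R(0,1) f=1→J1  3|1|0
+link3  4|1|0
R(2,0) f=1→J1  4|2|0
+link4  5|2|0
PS(2,1) f=2→J2  5|2|1
C(3,1) f=2→J2  5|2|2
+link5  6|2|2
P(5,3) f=1→J1  6|3|2
+link6  7|3|2
PS(6,1) f=2→J2  7|3|3
+link7  8|3|3
P(1,4) f=1→J1  8|4|3
+link8  9|4|3
C(2,8) f=2→J2  9|4|4
+link9  10|4|4
P(9,8) f=1→J1  10|5|4
PS(4,8) f=2→J2  10|5|5
PS(7,6) f=2→J2  10|5|6
M = 3(10−1)−2·5−6 = 27−10−6 = 11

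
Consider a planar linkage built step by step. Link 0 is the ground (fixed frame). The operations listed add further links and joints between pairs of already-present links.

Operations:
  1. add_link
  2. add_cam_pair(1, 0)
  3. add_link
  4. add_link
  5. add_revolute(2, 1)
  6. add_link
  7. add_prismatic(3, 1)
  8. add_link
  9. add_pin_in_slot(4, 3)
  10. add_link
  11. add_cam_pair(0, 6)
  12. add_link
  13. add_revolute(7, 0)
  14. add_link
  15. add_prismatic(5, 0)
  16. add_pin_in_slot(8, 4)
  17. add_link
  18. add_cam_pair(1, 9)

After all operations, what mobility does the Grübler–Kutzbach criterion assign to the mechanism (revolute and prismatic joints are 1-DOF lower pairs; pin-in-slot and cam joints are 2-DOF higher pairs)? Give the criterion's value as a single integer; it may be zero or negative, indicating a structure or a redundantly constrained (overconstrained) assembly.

L=1 J1=0 J2=0
add link → L=2 J1=0 J2=0
C@1,0 dof=2 J2 → L=2 J1=0 J2=1
add link → L=3 J1=0 J2=1
add link → L=4 J1=0 J2=1
R@2,1 dof=1 J1 → L=4 J1=1 J2=1
add link → L=5 J1=1 J2=1
P@3,1 dof=1 J1 → L=5 J1=2 J2=1
add link → L=6 J1=2 J2=1
PS@4,3 dof=2 J2 → L=6 J1=2 J2=2
add link → L=7 J1=2 J2=2
C@0,6 dof=2 J2 → L=7 J1=2 J2=3
add link → L=8 J1=2 J2=3
R@7,0 dof=1 J1 → L=8 J1=3 J2=3
add link → L=9 J1=3 J2=3
P@5,0 dof=1 J1 → L=9 J1=4 J2=3
PS@8,4 dof=2 J2 → L=9 J1=4 J2=4
add link → L=10 J1=4 J2=4
C@1,9 dof=2 J2 → L=10 J1=4 J2=5
M=3(L−1)−2J1−J2=3·9−2·4−5=14

M = 14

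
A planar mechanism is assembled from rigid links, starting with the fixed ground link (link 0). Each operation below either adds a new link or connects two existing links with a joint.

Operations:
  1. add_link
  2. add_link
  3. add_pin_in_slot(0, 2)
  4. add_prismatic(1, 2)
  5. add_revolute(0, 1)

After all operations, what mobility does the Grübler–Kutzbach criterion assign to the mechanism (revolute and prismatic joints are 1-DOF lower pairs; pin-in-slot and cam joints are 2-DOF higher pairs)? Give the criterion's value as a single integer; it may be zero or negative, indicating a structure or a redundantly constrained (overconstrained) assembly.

M = 1

[1;0;0] (link 0 is ground)
L+ [2;0;0]
L+ [3;0;0]
PS(0,2)∈J2 [3;0;1]
P(1,2)∈J1 [3;1;1]
R(0,1)∈J1 [3;2;1]
mobility = 6 − 4 − 1 = 1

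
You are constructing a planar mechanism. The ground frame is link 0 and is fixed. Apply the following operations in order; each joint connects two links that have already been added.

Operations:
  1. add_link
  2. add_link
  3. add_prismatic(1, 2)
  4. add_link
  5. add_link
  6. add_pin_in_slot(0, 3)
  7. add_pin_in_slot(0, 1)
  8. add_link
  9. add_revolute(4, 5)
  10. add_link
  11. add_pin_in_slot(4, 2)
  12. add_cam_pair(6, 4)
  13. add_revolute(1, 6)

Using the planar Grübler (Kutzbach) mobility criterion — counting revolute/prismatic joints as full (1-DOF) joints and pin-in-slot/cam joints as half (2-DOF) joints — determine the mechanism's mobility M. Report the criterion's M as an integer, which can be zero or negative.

M = 8

link 0 = ground. State L|J1|J2 = 1|0|0
+link1  2|0|0
+link2  3|0|0
P(1,2) f=1→J1  3|1|0
+link3  4|1|0
+link4  5|1|0
PS(0,3) f=2→J2  5|1|1
PS(0,1) f=2→J2  5|1|2
+link5  6|1|2
R(4,5) f=1→J1  6|2|2
+link6  7|2|2
PS(4,2) f=2→J2  7|2|3
C(6,4) f=2→J2  7|2|4
R(1,6) f=1→J1  7|3|4
M = 3(7−1)−2·3−4 = 18−6−4 = 8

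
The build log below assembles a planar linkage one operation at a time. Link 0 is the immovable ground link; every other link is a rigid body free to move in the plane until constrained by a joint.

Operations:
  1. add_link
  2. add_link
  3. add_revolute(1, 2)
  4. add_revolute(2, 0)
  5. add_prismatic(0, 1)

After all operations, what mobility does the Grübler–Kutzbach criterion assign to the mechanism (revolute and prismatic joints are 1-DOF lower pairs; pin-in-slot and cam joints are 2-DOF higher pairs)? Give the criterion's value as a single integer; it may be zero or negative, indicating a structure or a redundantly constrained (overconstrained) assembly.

M = 0

[1;0;0] (link 0 is ground)
L+ [2;0;0]
L+ [3;0;0]
R(1,2)∈J1 [3;1;0]
R(2,0)∈J1 [3;2;0]
P(0,1)∈J1 [3;3;0]
mobility = 6 − 6 − 0 = 0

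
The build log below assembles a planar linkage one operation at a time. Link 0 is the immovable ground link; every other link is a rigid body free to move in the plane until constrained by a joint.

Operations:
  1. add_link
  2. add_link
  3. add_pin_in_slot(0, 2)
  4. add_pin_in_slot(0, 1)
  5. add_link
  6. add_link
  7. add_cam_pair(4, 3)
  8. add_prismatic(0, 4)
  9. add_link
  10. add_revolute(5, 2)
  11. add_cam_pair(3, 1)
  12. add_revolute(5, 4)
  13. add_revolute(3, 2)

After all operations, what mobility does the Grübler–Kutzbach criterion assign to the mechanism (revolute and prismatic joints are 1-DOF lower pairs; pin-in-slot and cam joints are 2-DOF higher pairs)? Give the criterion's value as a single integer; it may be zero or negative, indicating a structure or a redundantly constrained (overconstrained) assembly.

M = 3

(L,J1,J2)=(1,0,0); link0 fixed
link1: (2,0,0)
link2: (3,0,0)
PS 0-2 [J2]: (3,0,1)
PS 0-1 [J2]: (3,0,2)
link3: (4,0,2)
link4: (5,0,2)
C 4-3 [J2]: (5,0,3)
P 0-4 [J1]: (5,1,3)
link5: (6,1,3)
R 5-2 [J1]: (6,2,3)
C 3-1 [J2]: (6,2,4)
R 5-4 [J1]: (6,3,4)
R 3-2 [J1]: (6,4,4)
Grübler: 3·5 − 2·4 − 4 = 3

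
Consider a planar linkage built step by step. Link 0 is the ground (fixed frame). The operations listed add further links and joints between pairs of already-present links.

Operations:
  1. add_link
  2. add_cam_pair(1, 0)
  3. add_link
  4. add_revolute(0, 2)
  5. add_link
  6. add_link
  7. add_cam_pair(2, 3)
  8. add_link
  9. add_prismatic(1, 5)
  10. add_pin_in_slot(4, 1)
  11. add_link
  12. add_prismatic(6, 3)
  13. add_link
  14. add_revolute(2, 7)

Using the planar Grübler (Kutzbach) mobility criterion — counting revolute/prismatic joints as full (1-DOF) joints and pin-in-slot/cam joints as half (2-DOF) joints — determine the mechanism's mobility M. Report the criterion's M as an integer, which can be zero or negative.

M = 10

link 0 = ground. State L|J1|J2 = 1|0|0
+link1  2|0|0
C(1,0) f=2→J2  2|0|1
+link2  3|0|1
R(0,2) f=1→J1  3|1|1
+link3  4|1|1
+link4  5|1|1
C(2,3) f=2→J2  5|1|2
+link5  6|1|2
P(1,5) f=1→J1  6|2|2
PS(4,1) f=2→J2  6|2|3
+link6  7|2|3
P(6,3) f=1→J1  7|3|3
+link7  8|3|3
R(2,7) f=1→J1  8|4|3
M = 3(8−1)−2·4−3 = 21−8−3 = 10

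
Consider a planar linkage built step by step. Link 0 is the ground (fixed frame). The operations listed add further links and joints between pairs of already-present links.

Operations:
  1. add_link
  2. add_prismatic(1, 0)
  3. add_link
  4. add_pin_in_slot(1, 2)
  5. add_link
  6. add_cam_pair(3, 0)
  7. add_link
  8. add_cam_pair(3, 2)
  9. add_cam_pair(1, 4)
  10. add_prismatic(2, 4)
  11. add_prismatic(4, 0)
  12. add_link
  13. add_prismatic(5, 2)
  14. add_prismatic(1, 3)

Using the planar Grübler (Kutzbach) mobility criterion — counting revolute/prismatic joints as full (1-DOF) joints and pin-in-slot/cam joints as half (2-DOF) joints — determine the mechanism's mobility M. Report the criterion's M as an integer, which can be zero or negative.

M = 1

[1;0;0] (link 0 is ground)
L+ [2;0;0]
P(1,0)∈J1 [2;1;0]
L+ [3;1;0]
PS(1,2)∈J2 [3;1;1]
L+ [4;1;1]
C(3,0)∈J2 [4;1;2]
L+ [5;1;2]
C(3,2)∈J2 [5;1;3]
C(1,4)∈J2 [5;1;4]
P(2,4)∈J1 [5;2;4]
P(4,0)∈J1 [5;3;4]
L+ [6;3;4]
P(5,2)∈J1 [6;4;4]
P(1,3)∈J1 [6;5;4]
mobility = 15 − 10 − 4 = 1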